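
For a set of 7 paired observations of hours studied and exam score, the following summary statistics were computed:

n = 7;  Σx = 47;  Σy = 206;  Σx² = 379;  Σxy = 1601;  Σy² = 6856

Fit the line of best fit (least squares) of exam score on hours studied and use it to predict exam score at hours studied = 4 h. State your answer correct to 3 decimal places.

Sxx = Σx² − (Σx)²/n = 379 − 315.571429 = 63.428571
Sxy = Σxy − (Σx)(Σy)/n = 1601 − 1383.142857 = 217.857143
b = Sxy/Sxx = 217.857143/63.428571 = 3.434685
a = ȳ − b·x̄ = 29.428571 − 3.434685·6.714286 = 6.367117
ŷ(4) = a + b·4 = 6.367117 + 3.434685·4 = 20.105856

20.106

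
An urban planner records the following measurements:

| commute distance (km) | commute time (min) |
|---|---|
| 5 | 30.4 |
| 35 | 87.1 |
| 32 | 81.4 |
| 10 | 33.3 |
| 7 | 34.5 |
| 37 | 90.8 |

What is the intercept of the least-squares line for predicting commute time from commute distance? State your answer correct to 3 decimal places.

18.685

n = 6, Σx = 126, Σy = 357.5, Σxy = 9739.4, Σx² = 3792
Sxx = Σx² − (Σx)²/n = 3792 − 2646 = 1146
Sxy = Σxy − (Σx)(Σy)/n = 9739.4 − 7507.5 = 2231.9
b = Sxy/Sxx = 2231.9/1146 = 1.947557
a = ȳ − b·x̄ = 59.583333 − 1.947557·21 = 18.684642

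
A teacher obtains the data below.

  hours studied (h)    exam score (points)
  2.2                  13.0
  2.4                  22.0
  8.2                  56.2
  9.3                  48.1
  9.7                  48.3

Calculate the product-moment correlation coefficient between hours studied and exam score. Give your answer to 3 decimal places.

n = 5, Σx = 31.8, Σy = 187.6, Σxy = 1458.08, Σx² = 258.42, Σy² = 8457.94
Sxx = Σx² − (Σx)²/n = 258.42 − 202.248 = 56.172
Sxy = Σxy − (Σx)(Σy)/n = 1458.08 − 1193.136 = 264.944
Syy = Σy² − (Σy)²/n = 8457.94 − 7038.752 = 1419.188
r = Sxy/√(Sxx·Syy) = 264.944/√(79718.628336) = 264.944/282.344875 = 0.938370

0.938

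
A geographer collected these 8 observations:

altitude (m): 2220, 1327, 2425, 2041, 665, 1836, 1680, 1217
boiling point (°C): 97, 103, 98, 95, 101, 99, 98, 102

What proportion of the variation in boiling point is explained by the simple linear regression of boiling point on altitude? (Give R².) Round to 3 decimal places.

0.544

n = 8, Σx = 13411, Σy = 793, Σxy = 1321269, Σx² = 24852245, Σy² = 78657
Sxx = Σx² − (Σx)²/n = 24852245 − 22481865.125 = 2370379.875
Sxy = Σxy − (Σx)(Σy)/n = 1321269 − 1329365.375 = -8096.375
Syy = Σy² − (Σy)²/n = 78657 − 78606.125 = 50.875
R² = Sxy²/(Sxx·Syy) = (-8096.375)²/(2370379.875·50.875) = 0.543574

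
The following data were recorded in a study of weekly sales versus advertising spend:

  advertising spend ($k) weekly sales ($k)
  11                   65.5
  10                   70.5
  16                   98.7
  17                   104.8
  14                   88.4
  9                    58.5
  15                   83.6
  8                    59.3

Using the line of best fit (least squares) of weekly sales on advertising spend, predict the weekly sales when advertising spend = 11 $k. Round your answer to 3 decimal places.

71.116

n = 8, Σx = 100, Σy = 629.3, Σxy = 8278.8, Σx² = 1332
Sxx = Σx² − (Σx)²/n = 1332 − 1250 = 82
Sxy = Σxy − (Σx)(Σy)/n = 8278.8 − 7866.25 = 412.55
b = Sxy/Sxx = 412.55/82 = 5.031098
a = ȳ − b·x̄ = 78.6625 − 5.031098·12.5 = 15.773780
ŷ(11) = a + b·11 = 15.773780 + 5.031098·11 = 71.115854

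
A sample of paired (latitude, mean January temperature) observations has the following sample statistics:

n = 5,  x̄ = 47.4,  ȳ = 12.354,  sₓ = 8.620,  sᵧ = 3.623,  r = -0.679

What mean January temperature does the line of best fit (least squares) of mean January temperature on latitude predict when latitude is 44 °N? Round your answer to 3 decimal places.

13.324

b = r · sᵧ/sₓ = -0.679 · 3.623/8.62 = -0.285385
a = ȳ − b·x̄ = 12.354 − (-0.285385)·47.4 = 25.881240
ŷ(44) = a + b·44 = 25.881240 + (-0.285385)·44 = 13.324308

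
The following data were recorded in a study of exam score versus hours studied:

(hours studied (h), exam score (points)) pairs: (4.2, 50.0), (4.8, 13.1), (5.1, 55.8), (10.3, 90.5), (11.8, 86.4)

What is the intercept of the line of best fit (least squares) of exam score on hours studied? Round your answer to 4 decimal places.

n = 5, Σx = 36.2, Σy = 295.8, Σxy = 2509.13, Σx² = 312.02
Sxx = Σx² − (Σx)²/n = 312.02 − 262.088 = 49.932
Sxy = Σxy − (Σx)(Σy)/n = 2509.13 − 2141.592 = 367.538
b = Sxy/Sxx = 367.538/49.932 = 7.360771
a = ȳ − b·x̄ = 59.16 − 7.360771·7.24 = 5.868021

5.8680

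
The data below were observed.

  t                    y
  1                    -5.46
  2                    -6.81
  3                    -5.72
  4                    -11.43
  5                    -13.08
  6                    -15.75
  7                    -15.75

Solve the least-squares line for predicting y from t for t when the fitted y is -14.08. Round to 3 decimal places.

5.751

n = 7, Σx = 28, Σy = -74, Σxy = -352.11, Σx² = 140
Sxx = Σx² − (Σx)²/n = 140 − 112 = 28
Sxy = Σxy − (Σx)(Σy)/n = -352.11 − (-296) = -56.11
b = Sxy/Sxx = -56.11/28 = -2.003929
a = ȳ − b·x̄ = -10.571429 − (-2.003929)·4 = -2.555714
Set a + b·x = -14.08: x = (-14.08 − (-2.555714)) / (-2.003929) = 5.750847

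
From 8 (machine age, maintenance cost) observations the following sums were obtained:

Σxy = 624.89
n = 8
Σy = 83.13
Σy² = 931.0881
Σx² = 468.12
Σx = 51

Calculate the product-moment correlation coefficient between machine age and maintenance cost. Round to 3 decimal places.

Sxx = Σx² − (Σx)²/n = 468.12 − 325.125 = 142.995
Sxy = Σxy − (Σx)(Σy)/n = 624.89 − 529.95375 = 94.93625
Syy = Σy² − (Σy)²/n = 931.0881 − 863.824612 = 67.263487
r = Sxy/√(Sxx·Syy) = 94.93625/√(9618.342395) = 94.93625/98.073148 = 0.968015

0.968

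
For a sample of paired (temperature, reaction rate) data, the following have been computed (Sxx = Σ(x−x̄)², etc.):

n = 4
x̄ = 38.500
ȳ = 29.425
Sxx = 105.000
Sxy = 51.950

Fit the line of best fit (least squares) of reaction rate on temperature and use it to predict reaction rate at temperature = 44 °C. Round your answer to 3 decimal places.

32.146

b = Sxy/Sxx = 51.95/105 = 0.494762
a = ȳ − b·x̄ = 29.425 − 0.494762·38.5 = 10.376667
ŷ(44) = a + b·44 = 10.376667 + 0.494762·44 = 32.146190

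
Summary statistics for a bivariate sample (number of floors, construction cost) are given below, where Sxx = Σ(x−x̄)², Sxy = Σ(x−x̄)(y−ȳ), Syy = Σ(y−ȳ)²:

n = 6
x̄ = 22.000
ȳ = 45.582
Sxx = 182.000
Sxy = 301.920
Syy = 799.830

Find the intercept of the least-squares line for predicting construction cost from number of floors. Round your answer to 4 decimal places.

9.0862

b = Sxy/Sxx = 301.92/182 = 1.658901
a = ȳ − b·x̄ = 45.582 − 1.658901·22 = 9.086176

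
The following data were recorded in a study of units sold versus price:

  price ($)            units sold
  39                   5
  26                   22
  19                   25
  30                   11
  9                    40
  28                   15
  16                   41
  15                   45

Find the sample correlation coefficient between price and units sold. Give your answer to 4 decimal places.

n = 8, Σx = 182, Σy = 204, Σxy = 3683, Σx² = 4804, Σy² = 6786
Sxx = Σx² − (Σx)²/n = 4804 − 4140.5 = 663.5
Sxy = Σxy − (Σx)(Σy)/n = 3683 − 4641 = -958
Syy = Σy² − (Σy)²/n = 6786 − 5202 = 1584
r = Sxy/√(Sxx·Syy) = -958/√(1050984) = -958/1025.175107 = -0.934475

-0.9345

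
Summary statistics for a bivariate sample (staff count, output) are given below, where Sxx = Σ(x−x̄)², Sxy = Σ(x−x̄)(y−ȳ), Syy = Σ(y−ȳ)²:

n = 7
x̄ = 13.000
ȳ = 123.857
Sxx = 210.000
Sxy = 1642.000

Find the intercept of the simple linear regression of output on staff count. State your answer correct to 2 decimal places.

b = Sxy/Sxx = 1642/210 = 7.819048
a = ȳ − b·x̄ = 123.857 − 7.819048·13 = 22.209381

22.21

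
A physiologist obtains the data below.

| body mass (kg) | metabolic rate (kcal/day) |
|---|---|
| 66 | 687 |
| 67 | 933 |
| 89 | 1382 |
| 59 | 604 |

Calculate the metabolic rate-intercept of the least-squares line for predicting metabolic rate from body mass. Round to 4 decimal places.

n = 4, Σx = 281, Σy = 3606, Σxy = 266487, Σx² = 20247
Sxx = Σx² − (Σx)²/n = 20247 − 19740.25 = 506.75
Sxy = Σxy − (Σx)(Σy)/n = 266487 − 253321.5 = 13165.5
b = Sxy/Sxx = 13165.5/506.75 = 25.980266
a = ȳ − b·x̄ = 901.5 − 25.980266·70.25 = -923.613715

-923.6137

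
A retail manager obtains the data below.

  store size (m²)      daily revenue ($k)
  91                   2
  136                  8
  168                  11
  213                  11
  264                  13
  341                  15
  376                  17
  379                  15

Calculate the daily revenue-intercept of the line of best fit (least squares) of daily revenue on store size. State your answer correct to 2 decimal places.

1.76

n = 8, Σx = 1968, Σy = 92, Σxy = 26085, Σx² = 571364
Sxx = Σx² − (Σx)²/n = 571364 − 484128 = 87236
Sxy = Σxy − (Σx)(Σy)/n = 26085 − 22632 = 3453
b = Sxy/Sxx = 3453/87236 = 0.039582
a = ȳ − b·x̄ = 11.5 − 0.039582·246 = 1.762758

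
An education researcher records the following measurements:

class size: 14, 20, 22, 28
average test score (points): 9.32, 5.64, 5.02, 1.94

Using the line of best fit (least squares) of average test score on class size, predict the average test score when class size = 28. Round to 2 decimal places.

1.82

n = 4, Σx = 84, Σy = 21.92, Σxy = 408.04, Σx² = 1864
Sxx = Σx² − (Σx)²/n = 1864 − 1764 = 100
Sxy = Σxy − (Σx)(Σy)/n = 408.04 − 460.32 = -52.28
b = Sxy/Sxx = -52.28/100 = -0.5228
a = ȳ − b·x̄ = 5.48 − (-0.5228)·21 = 16.4588
ŷ(28) = a + b·28 = 16.4588 + (-0.5228)·28 = 1.8204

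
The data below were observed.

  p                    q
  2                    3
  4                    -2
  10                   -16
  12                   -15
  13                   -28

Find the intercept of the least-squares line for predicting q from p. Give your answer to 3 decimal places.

n = 5, Σx = 41, Σy = -58, Σxy = -706, Σx² = 433
Sxx = Σx² − (Σx)²/n = 433 − 336.2 = 96.8
Sxy = Σxy − (Σx)(Σy)/n = -706 − (-475.6) = -230.4
b = Sxy/Sxx = -230.4/96.8 = -2.380165
a = ȳ − b·x̄ = -11.6 − (-2.380165)·8.2 = 7.917355

7.917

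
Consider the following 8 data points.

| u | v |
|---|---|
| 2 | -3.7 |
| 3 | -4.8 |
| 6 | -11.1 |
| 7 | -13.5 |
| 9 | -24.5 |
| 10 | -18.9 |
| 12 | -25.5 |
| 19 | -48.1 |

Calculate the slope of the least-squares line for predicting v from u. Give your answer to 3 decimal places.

-2.604

n = 8, Σx = 68, Σy = -150.1, Σxy = -1812.3, Σx² = 784
Sxx = Σx² − (Σx)²/n = 784 − 578 = 206
Sxy = Σxy − (Σx)(Σy)/n = -1812.3 − (-1275.85) = -536.45
b = Sxy/Sxx = -536.45/206 = -2.604126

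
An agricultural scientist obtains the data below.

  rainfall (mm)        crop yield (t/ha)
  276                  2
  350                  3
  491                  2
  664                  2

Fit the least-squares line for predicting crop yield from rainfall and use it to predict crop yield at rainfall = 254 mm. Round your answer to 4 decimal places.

n = 4, Σx = 1781, Σy = 9, Σxy = 3912, Σx² = 880653
Sxx = Σx² − (Σx)²/n = 880653 − 792990.25 = 87662.75
Sxy = Σxy − (Σx)(Σy)/n = 3912 − 4007.25 = -95.25
b = Sxy/Sxx = -95.25/87662.75 = -0.001087
a = ȳ − b·x̄ = 2.25 − (-0.001087)·445.25 = 2.733787
ŷ(254) = a + b·254 = 2.733787 + (-0.001087)·254 = 2.457803

2.4578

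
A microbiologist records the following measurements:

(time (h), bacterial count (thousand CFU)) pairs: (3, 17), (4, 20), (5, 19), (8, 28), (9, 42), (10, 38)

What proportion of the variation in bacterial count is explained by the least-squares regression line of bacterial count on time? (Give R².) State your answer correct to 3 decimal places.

0.869

n = 6, Σx = 39, Σy = 164, Σxy = 1208, Σx² = 295, Σy² = 5042
Sxx = Σx² − (Σx)²/n = 295 − 253.5 = 41.5
Sxy = Σxy − (Σx)(Σy)/n = 1208 − 1066 = 142
Syy = Σy² − (Σy)²/n = 5042 − 4482.666667 = 559.333333
R² = Sxy²/(Sxx·Syy) = (142)²/(41.5·559.333333) = 0.868676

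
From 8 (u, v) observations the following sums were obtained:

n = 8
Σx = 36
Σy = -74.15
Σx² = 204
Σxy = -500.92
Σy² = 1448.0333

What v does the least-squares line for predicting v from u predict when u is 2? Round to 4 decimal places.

0.6863

Sxx = Σx² − (Σx)²/n = 204 − 162 = 42
Sxy = Σxy − (Σx)(Σy)/n = -500.92 − (-333.675) = -167.245
b = Sxy/Sxx = -167.245/42 = -3.982024
a = ȳ − b·x̄ = -9.26875 − (-3.982024)·4.5 = 8.650357
ŷ(2) = a + b·2 = 8.650357 + (-3.982024)·2 = 0.686310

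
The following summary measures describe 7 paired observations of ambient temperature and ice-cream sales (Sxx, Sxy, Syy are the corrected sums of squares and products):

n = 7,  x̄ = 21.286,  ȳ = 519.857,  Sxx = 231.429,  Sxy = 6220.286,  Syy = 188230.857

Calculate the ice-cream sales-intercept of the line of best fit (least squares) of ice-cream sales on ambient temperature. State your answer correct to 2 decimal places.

-52.26

b = Sxy/Sxx = 6220.286/231.429 = 26.877729
a = ȳ − b·x̄ = 519.857 − 26.877729·21.286 = -52.262345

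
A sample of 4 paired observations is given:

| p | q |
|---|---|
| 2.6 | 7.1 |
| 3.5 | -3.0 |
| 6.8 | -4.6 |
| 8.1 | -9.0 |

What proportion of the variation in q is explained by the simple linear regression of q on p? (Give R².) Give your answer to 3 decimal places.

n = 4, Σx = 21, Σy = -9.5, Σxy = -96.22, Σx² = 130.86, Σy² = 161.57
Sxx = Σx² − (Σx)²/n = 130.86 − 110.25 = 20.61
Sxy = Σxy − (Σx)(Σy)/n = -96.22 − (-49.875) = -46.345
Syy = Σy² − (Σy)²/n = 161.57 − 22.5625 = 139.0075
R² = Sxy²/(Sxx·Syy) = (-46.345)²/(20.61·139.0075) = 0.749704

0.750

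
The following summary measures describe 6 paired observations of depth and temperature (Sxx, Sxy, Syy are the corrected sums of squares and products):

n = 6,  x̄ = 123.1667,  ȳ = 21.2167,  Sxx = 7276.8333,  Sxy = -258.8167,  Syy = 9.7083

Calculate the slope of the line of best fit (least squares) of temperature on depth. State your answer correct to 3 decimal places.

b = Sxy/Sxx = -258.8167/7276.8333 = -0.035567

-0.036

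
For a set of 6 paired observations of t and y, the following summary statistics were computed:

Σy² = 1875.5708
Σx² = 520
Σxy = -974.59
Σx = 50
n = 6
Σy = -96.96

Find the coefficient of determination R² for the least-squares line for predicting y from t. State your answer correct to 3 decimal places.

Sxx = Σx² − (Σx)²/n = 520 − 416.666667 = 103.333333
Sxy = Σxy − (Σx)(Σy)/n = -974.59 − (-808) = -166.59
Syy = Σy² − (Σy)²/n = 1875.5708 − 1566.8736 = 308.6972
R² = Sxy²/(Sxx·Syy) = (-166.59)²/(103.333333·308.6972) = 0.870011

0.870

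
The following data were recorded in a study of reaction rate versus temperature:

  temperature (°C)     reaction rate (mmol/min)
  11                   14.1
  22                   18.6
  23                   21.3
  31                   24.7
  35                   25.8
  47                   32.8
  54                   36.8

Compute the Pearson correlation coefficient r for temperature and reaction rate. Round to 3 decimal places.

n = 7, Σx = 223, Σy = 174.1, Σxy = 6251.7, Σx² = 8445, Σy² = 4704.27
Sxx = Σx² − (Σx)²/n = 8445 − 7104.142857 = 1340.857143
Sxy = Σxy − (Σx)(Σy)/n = 6251.7 − 5546.328571 = 705.371429
Syy = Σy² − (Σy)²/n = 4704.27 − 4330.115714 = 374.154286
r = Sxy/√(Sxx·Syy) = 705.371429/√(501687.446531) = 705.371429/708.298981 = 0.995867

0.996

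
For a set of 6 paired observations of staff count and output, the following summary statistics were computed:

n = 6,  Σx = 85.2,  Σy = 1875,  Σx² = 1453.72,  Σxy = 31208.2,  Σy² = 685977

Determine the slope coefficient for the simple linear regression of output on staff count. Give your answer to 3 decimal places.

Sxx = Σx² − (Σx)²/n = 1453.72 − 1209.84 = 243.88
Sxy = Σxy − (Σx)(Σy)/n = 31208.2 − 26625 = 4583.2
b = Sxy/Sxx = 4583.2/243.88 = 18.792849

18.793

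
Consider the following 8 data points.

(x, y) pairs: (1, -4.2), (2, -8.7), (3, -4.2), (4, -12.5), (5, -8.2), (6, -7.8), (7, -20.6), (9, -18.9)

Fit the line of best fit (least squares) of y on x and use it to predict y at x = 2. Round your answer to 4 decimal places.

n = 8, Σx = 37, Σy = -85.1, Σxy = -486.3, Σx² = 221
Sxx = Σx² − (Σx)²/n = 221 − 171.125 = 49.875
Sxy = Σxy − (Σx)(Σy)/n = -486.3 − (-393.5875) = -92.7125
b = Sxy/Sxx = -92.7125/49.875 = -1.858897
a = ȳ − b·x̄ = -10.6375 − (-1.858897)·4.625 = -2.040100
ŷ(2) = a + b·2 = -2.040100 + (-1.858897)·2 = -5.757895

-5.7579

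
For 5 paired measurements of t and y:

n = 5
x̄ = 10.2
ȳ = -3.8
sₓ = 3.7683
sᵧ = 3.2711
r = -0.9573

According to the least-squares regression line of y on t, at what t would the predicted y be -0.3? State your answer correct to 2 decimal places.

b = r · sᵧ/sₓ = -0.9573 · 3.2711/3.7683 = -0.830991
a = ȳ − b·x̄ = -3.8 − (-0.830991)·10.2 = 4.676110
Set a + b·x = -0.3: x = (-0.3 − 4.676110) / (-0.830991) = 5.988162

5.99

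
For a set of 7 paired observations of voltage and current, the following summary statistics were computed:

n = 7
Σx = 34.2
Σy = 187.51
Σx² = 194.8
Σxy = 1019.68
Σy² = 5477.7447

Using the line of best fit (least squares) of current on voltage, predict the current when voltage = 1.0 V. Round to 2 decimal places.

Sxx = Σx² − (Σx)²/n = 194.8 − 167.091429 = 27.708571
Sxy = Σxy − (Σx)(Σy)/n = 1019.68 − 916.120286 = 103.559714
b = Sxy/Sxx = 103.559714/27.708571 = 3.737461
a = ȳ − b·x̄ = 26.787143 − 3.737461·4.885714 = 8.526975
ŷ(1.0) = a + b·1.0 = 8.526975 + 3.737461·1 = 12.264436

12.26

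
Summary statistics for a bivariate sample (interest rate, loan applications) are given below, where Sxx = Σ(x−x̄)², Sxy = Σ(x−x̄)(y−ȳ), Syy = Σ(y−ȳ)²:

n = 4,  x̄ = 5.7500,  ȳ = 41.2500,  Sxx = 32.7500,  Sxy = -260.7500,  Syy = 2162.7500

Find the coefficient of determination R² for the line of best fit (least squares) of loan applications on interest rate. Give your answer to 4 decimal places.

R² = Sxy²/(Sxx·Syy) = (-260.75)²/(32.75·2162.75) = 0.959911

0.9599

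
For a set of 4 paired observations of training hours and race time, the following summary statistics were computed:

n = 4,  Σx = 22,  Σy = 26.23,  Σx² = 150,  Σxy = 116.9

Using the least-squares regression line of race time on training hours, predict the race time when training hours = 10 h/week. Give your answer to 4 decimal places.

Sxx = Σx² − (Σx)²/n = 150 − 121 = 29
Sxy = Σxy − (Σx)(Σy)/n = 116.9 − 144.265 = -27.365
b = Sxy/Sxx = -27.365/29 = -0.943621
a = ȳ − b·x̄ = 6.5575 − (-0.943621)·5.5 = 11.747414
ŷ(10) = a + b·10 = 11.747414 + (-0.943621)·10 = 2.311207

2.3112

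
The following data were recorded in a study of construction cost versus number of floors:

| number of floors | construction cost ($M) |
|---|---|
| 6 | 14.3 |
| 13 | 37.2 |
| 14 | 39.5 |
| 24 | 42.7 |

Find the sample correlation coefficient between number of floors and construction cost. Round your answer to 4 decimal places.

0.8406

n = 4, Σx = 57, Σy = 133.7, Σxy = 2147.2, Σx² = 977, Σy² = 4971.87
Sxx = Σx² − (Σx)²/n = 977 − 812.25 = 164.75
Sxy = Σxy − (Σx)(Σy)/n = 2147.2 − 1905.225 = 241.975
Syy = Σy² − (Σy)²/n = 4971.87 − 4468.9225 = 502.9475
r = Sxy/√(Sxx·Syy) = 241.975/√(82860.600625) = 241.975/287.855173 = 0.840614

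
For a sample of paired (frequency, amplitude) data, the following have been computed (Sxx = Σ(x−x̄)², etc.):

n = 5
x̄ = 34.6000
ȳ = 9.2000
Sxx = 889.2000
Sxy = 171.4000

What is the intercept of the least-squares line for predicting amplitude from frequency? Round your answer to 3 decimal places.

2.531

b = Sxy/Sxx = 171.4/889.2 = 0.192758
a = ȳ − b·x̄ = 9.2 − 0.192758·34.6 = 2.530589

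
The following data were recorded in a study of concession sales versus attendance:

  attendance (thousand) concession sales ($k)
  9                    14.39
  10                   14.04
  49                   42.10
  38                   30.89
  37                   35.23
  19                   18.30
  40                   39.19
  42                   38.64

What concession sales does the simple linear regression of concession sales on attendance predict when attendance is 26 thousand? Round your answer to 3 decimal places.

n = 8, Σx = 244, Σy = 232.78, Σxy = 8348.32, Σx² = 9120
Sxx = Σx² − (Σx)²/n = 9120 − 7442 = 1678
Sxy = Σxy − (Σx)(Σy)/n = 8348.32 − 7099.79 = 1248.53
b = Sxy/Sxx = 1248.53/1678 = 0.744058
a = ȳ − b·x̄ = 29.0975 − 0.744058·30.5 = 6.403719
ŷ(26) = a + b·26 = 6.403719 + 0.744058·26 = 25.749237

25.749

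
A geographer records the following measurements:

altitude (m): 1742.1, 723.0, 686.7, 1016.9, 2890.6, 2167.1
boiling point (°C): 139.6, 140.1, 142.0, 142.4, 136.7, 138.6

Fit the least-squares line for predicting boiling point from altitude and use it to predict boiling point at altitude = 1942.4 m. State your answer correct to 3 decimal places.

139.028

n = 6, Σx = 9226.4, Σy = 839.4, Σxy = 1282312.5, Σx² = 18115174.68
Sxx = Σx² − (Σx)²/n = 18115174.68 − 14187742.826667 = 3927431.853333
Sxy = Σxy − (Σx)(Σy)/n = 1282312.5 − 1290773.36 = -8460.86
b = Sxy/Sxx = -8460.86/3927431.853333 = -0.002154
a = ȳ − b·x̄ = 139.9 − (-0.002154)·1537.733333 = 143.212736
ŷ(1942.4) = a + b·1942.4 = 143.212736 + (-0.002154)·1942.4 = 139.028227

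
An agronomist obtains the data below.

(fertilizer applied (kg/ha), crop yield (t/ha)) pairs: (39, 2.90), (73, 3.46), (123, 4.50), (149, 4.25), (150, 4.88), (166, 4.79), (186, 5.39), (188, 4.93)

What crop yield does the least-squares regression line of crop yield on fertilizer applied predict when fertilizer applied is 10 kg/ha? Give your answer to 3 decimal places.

n = 8, Σx = 1074, Σy = 35.1, Σxy = 5008.95, Σx² = 164176
Sxx = Σx² − (Σx)²/n = 164176 − 144184.5 = 19991.5
Sxy = Σxy − (Σx)(Σy)/n = 5008.95 − 4712.175 = 296.775
b = Sxy/Sxx = 296.775/19991.5 = 0.014845
a = ȳ − b·x̄ = 4.3875 − 0.014845·134.25 = 2.394551
ŷ(10) = a + b·10 = 2.394551 + 0.014845·10 = 2.543001

2.543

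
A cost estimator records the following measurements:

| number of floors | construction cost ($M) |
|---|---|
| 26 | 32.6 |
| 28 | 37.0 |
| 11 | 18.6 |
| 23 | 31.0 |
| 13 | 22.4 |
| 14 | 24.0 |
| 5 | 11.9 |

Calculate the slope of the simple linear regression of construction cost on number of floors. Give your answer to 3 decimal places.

1.005

n = 7, Σx = 120, Σy = 177.5, Σxy = 3487.9, Σx² = 2500
Sxx = Σx² − (Σx)²/n = 2500 − 2057.142857 = 442.857143
Sxy = Σxy − (Σx)(Σy)/n = 3487.9 − 3042.857143 = 445.042857
b = Sxy/Sxx = 445.042857/442.857143 = 1.004935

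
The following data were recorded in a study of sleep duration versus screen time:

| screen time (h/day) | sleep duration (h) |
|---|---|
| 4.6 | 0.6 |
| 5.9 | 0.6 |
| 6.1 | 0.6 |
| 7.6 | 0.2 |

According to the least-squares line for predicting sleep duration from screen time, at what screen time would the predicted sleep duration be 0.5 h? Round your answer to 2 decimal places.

6.05

n = 4, Σx = 24.2, Σy = 2, Σxy = 11.48, Σx² = 150.94
Sxx = Σx² − (Σx)²/n = 150.94 − 146.41 = 4.53
Sxy = Σxy − (Σx)(Σy)/n = 11.48 − 12.1 = -0.62
b = Sxy/Sxx = -0.62/4.53 = -0.136865
a = ȳ − b·x̄ = 0.5 − (-0.136865)·6.05 = 1.328035
Set a + b·x = 0.5: x = (0.5 − 1.328035) / (-0.136865) = 6.05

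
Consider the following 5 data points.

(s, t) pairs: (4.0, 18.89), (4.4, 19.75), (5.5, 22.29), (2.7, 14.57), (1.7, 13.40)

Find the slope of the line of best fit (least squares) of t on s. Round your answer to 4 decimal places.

2.4739

n = 5, Σx = 18.3, Σy = 88.9, Σxy = 347.174, Σx² = 75.79
Sxx = Σx² − (Σx)²/n = 75.79 − 66.978 = 8.812
Sxy = Σxy − (Σx)(Σy)/n = 347.174 − 325.374 = 21.8
b = Sxy/Sxx = 21.8/8.812 = 2.473899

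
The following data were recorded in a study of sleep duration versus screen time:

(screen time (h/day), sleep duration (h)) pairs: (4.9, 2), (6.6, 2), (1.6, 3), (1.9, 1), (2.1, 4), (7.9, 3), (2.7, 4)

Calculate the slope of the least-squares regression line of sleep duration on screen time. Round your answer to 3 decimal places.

n = 7, Σx = 27.7, Σy = 19, Σxy = 72.6, Σx² = 147.85
Sxx = Σx² − (Σx)²/n = 147.85 − 109.612857 = 38.237143
Sxy = Σxy − (Σx)(Σy)/n = 72.6 − 75.185714 = -2.585714
b = Sxy/Sxx = -2.585714/38.237143 = -0.067623

-0.068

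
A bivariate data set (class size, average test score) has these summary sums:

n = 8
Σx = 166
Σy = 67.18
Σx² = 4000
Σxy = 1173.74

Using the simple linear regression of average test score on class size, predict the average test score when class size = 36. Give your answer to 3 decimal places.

2.351

Sxx = Σx² − (Σx)²/n = 4000 − 3444.5 = 555.5
Sxy = Σxy − (Σx)(Σy)/n = 1173.74 − 1393.985 = -220.245
b = Sxy/Sxx = -220.245/555.5 = -0.396481
a = ȳ − b·x̄ = 8.3975 − (-0.396481)·20.75 = 16.624473
ŷ(36) = a + b·36 = 16.624473 + (-0.396481)·36 = 2.351170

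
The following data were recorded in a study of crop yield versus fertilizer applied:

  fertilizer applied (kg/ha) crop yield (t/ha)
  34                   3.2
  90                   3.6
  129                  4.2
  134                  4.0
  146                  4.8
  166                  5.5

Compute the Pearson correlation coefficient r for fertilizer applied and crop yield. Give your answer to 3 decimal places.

n = 6, Σx = 699, Σy = 25.3, Σxy = 3124.4, Σx² = 92725, Σy² = 110.13
Sxx = Σx² − (Σx)²/n = 92725 − 81433.5 = 11291.5
Sxy = Σxy − (Σx)(Σy)/n = 3124.4 − 2947.45 = 176.95
Syy = Σy² − (Σy)²/n = 110.13 − 106.681667 = 3.448333
r = Sxy/√(Sxx·Syy) = 176.95/√(38936.855833) = 176.95/197.324240 = 0.896747

0.897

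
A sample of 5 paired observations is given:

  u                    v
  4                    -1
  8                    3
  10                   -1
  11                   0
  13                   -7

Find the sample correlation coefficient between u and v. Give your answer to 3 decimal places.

-0.519

n = 5, Σx = 46, Σy = -6, Σxy = -81, Σx² = 470, Σy² = 60
Sxx = Σx² − (Σx)²/n = 470 − 423.2 = 46.8
Sxy = Σxy − (Σx)(Σy)/n = -81 − (-55.2) = -25.8
Syy = Σy² − (Σy)²/n = 60 − 7.2 = 52.8
r = Sxy/√(Sxx·Syy) = -25.8/√(2471.04) = -25.8/49.709556 = -0.519015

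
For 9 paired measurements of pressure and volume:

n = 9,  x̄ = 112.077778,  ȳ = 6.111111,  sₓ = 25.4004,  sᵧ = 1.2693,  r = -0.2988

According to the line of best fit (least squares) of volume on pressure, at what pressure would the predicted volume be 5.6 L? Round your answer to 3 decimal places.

b = r · sᵧ/sₓ = -0.2988 · 1.2693/25.4004 = -0.014932
a = ȳ − b·x̄ = 6.111111 − (-0.014932)·112.077778 = 7.784604
Set a + b·x = 5.6: x = (5.6 − 7.784604) / (-0.014932) = 146.308094

146.308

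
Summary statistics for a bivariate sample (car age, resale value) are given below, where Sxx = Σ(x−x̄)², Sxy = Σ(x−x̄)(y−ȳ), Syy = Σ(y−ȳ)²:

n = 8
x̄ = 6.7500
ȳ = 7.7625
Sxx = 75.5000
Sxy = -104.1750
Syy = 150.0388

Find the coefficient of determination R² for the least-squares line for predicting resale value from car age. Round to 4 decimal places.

0.9580

R² = Sxy²/(Sxx·Syy) = (-104.175)²/(75.5·150.0388) = 0.958024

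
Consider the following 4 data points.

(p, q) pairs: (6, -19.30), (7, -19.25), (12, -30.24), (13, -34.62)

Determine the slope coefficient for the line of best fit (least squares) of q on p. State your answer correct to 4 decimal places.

-2.1918

n = 4, Σx = 38, Σy = -103.41, Σxy = -1063.49, Σx² = 398
Sxx = Σx² − (Σx)²/n = 398 − 361 = 37
Sxy = Σxy − (Σx)(Σy)/n = -1063.49 − (-982.395) = -81.095
b = Sxy/Sxx = -81.095/37 = -2.191757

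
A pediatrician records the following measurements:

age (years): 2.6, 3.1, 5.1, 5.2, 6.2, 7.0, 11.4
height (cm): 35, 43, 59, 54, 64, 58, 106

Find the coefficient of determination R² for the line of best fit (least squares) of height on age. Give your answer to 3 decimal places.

n = 7, Σx = 40.6, Σy = 419, Σxy = 2817.2, Σx² = 286.82, Σy² = 28167
Sxx = Σx² − (Σx)²/n = 286.82 − 235.48 = 51.34
Sxy = Σxy − (Σx)(Σy)/n = 2817.2 − 2430.2 = 387
Syy = Σy² − (Σy)²/n = 28167 − 25080.142857 = 3086.857143
R² = Sxy²/(Sxx·Syy) = (387)²/(51.34·3086.857143) = 0.945039

0.945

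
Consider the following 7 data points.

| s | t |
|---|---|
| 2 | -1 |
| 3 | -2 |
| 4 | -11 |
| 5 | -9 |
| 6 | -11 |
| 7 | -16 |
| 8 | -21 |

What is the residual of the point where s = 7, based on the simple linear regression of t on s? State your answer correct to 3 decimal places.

0.429

n = 7, Σx = 35, Σy = -71, Σxy = -443, Σx² = 203
Sxx = Σx² − (Σx)²/n = 203 − 175 = 28
Sxy = Σxy − (Σx)(Σy)/n = -443 − (-355) = -88
b = Sxy/Sxx = -88/28 = -3.142857
a = ȳ − b·x̄ = -10.142857 − (-3.142857)·5 = 5.571429
ŷ(7) = 5.571429 + (-3.142857)·7 = -16.428571
residual = y − ŷ = -16 − (-16.428571) = 0.428571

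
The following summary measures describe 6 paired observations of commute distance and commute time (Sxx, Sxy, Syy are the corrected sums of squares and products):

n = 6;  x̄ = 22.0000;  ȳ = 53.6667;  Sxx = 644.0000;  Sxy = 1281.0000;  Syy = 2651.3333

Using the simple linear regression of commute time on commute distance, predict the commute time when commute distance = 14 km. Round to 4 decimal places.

b = Sxy/Sxx = 1281/644 = 1.989130
a = ȳ − b·x̄ = 53.6667 − 1.989130·22 = 9.905830
ŷ(14) = a + b·14 = 9.905830 + 1.989130·14 = 37.753657

37.7537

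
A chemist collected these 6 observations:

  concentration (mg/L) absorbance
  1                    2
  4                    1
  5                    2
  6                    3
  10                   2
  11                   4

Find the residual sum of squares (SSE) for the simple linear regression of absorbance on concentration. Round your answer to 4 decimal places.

n = 6, Σx = 37, Σy = 14, Σxy = 98, Σx² = 299, Σy² = 38
Sxx = Σx² − (Σx)²/n = 299 − 228.166667 = 70.833333
Sxy = Σxy − (Σx)(Σy)/n = 98 − 86.333333 = 11.666667
Syy = Σy² − (Σy)²/n = 38 − 32.666667 = 5.333333
b = Sxy/Sxx = 11.666667/70.833333 = 0.164706
SSE = Syy − b·Sxy = 5.333333 − 0.164706·11.666667 = 3.411765

3.4118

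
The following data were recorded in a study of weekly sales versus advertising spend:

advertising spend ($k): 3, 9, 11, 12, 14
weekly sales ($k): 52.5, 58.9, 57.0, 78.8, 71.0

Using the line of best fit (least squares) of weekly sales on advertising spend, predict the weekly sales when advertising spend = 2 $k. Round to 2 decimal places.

n = 5, Σx = 49, Σy = 318.2, Σxy = 3254.2, Σx² = 551
Sxx = Σx² − (Σx)²/n = 551 − 480.2 = 70.8
Sxy = Σxy − (Σx)(Σy)/n = 3254.2 − 3118.36 = 135.84
b = Sxy/Sxx = 135.84/70.8 = 1.918644
a = ȳ − b·x̄ = 63.64 − 1.918644·9.8 = 44.837288
ŷ(2) = a + b·2 = 44.837288 + 1.918644·2 = 48.674576

48.67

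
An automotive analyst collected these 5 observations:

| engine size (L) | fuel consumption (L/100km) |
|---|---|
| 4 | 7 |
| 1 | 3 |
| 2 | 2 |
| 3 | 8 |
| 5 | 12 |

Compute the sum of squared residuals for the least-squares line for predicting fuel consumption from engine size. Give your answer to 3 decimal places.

n = 5, Σx = 15, Σy = 32, Σxy = 119, Σx² = 55, Σy² = 270
Sxx = Σx² − (Σx)²/n = 55 − 45 = 10
Sxy = Σxy − (Σx)(Σy)/n = 119 − 96 = 23
Syy = Σy² − (Σy)²/n = 270 − 204.8 = 65.2
b = Sxy/Sxx = 23/10 = 2.3
SSE = Syy − b·Sxy = 65.2 − 2.3·23 = 12.3

12.300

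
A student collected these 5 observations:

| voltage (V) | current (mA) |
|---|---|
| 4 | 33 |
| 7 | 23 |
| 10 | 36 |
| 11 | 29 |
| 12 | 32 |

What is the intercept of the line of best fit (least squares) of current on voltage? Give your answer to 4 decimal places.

n = 5, Σx = 44, Σy = 153, Σxy = 1356, Σx² = 430
Sxx = Σx² − (Σx)²/n = 430 − 387.2 = 42.8
Sxy = Σxy − (Σx)(Σy)/n = 1356 − 1346.4 = 9.6
b = Sxy/Sxx = 9.6/42.8 = 0.224299
a = ȳ − b·x̄ = 30.6 − 0.224299·8.8 = 28.626168

28.6262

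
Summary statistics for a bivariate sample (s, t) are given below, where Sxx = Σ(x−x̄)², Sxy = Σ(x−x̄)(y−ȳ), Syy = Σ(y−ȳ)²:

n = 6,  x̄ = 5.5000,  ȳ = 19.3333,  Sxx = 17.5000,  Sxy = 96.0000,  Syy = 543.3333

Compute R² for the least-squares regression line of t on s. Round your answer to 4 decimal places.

R² = Sxy²/(Sxx·Syy) = (96)²/(17.5·543.3333) = 0.969255

0.9693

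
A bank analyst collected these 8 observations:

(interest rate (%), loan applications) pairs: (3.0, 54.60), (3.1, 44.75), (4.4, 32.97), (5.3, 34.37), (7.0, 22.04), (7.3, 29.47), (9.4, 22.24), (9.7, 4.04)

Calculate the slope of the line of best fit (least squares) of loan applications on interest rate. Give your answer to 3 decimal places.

n = 8, Σx = 49.2, Σy = 244.48, Σxy = 1247.409, Σx² = 350.8
Sxx = Σx² − (Σx)²/n = 350.8 − 302.58 = 48.22
Sxy = Σxy − (Σx)(Σy)/n = 1247.409 − 1503.552 = -256.143
b = Sxy/Sxx = -256.143/48.22 = -5.311966

-5.312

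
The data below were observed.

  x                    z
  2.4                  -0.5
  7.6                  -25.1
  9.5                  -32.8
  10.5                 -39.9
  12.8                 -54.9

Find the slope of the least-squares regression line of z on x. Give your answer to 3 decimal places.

-5.104

n = 5, Σx = 42.8, Σy = -153.2, Σxy = -1625.23, Σx² = 427.86
Sxx = Σx² − (Σx)²/n = 427.86 − 366.368 = 61.492
Sxy = Σxy − (Σx)(Σy)/n = -1625.23 − (-1311.392) = -313.838
b = Sxy/Sxx = -313.838/61.492 = -5.103721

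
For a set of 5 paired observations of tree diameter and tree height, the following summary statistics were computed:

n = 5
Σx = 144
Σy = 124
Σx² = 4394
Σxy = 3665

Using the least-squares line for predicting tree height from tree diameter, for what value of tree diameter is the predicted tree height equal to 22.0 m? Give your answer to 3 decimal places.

21.433

Sxx = Σx² − (Σx)²/n = 4394 − 4147.2 = 246.8
Sxy = Σxy − (Σx)(Σy)/n = 3665 − 3571.2 = 93.8
b = Sxy/Sxx = 93.8/246.8 = 0.380065
a = ȳ − b·x̄ = 24.8 − 0.380065·28.8 = 13.854133
Set a + b·x = 22.0: x = (22.0 − 13.854133) / 0.380065 = 21.432836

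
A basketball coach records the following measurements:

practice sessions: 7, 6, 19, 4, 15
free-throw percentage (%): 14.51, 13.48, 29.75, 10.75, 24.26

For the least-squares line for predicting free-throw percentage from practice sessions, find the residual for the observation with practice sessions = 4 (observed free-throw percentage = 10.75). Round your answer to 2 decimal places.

-0.05

n = 5, Σx = 51, Σy = 92.75, Σxy = 1154.6, Σx² = 687
Sxx = Σx² − (Σx)²/n = 687 − 520.2 = 166.8
Sxy = Σxy − (Σx)(Σy)/n = 1154.6 − 946.05 = 208.55
b = Sxy/Sxx = 208.55/166.8 = 1.250300
a = ȳ − b·x̄ = 18.55 − 1.250300·10.2 = 5.796942
ŷ(4) = 5.796942 + 1.250300·4 = 10.798141
residual = y − ŷ = 10.75 − 10.798141 = -0.048141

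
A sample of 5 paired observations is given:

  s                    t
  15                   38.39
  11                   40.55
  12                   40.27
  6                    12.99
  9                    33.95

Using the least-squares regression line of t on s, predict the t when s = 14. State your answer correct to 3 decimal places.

42.816

n = 5, Σx = 53, Σy = 166.15, Σxy = 1888.63, Σx² = 607
Sxx = Σx² − (Σx)²/n = 607 − 561.8 = 45.2
Sxy = Σxy − (Σx)(Σy)/n = 1888.63 − 1761.19 = 127.44
b = Sxy/Sxx = 127.44/45.2 = 2.819469
a = ȳ − b·x̄ = 33.23 − 2.819469·10.6 = 3.343628
ŷ(14) = a + b·14 = 3.343628 + 2.819469·14 = 42.816195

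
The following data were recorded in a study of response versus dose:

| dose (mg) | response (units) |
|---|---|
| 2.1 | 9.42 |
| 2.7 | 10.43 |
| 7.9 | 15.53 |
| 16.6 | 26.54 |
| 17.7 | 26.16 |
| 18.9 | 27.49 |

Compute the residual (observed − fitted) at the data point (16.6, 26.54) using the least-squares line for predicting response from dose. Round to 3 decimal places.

1.130

n = 6, Σx = 65.9, Σy = 115.57, Σxy = 1593.787, Σx² = 1020.17
Sxx = Σx² − (Σx)²/n = 1020.17 − 723.801667 = 296.368333
Sxy = Σxy − (Σx)(Σy)/n = 1593.787 − 1269.343833 = 324.443167
b = Sxy/Sxx = 324.443167/296.368333 = 1.094730
a = ȳ − b·x̄ = 19.261667 − 1.094730·10.983333 = 7.237887
ŷ(16.6) = 7.237887 + 1.094730·16.6 = 25.410398
residual = y − ŷ = 26.54 − 25.410398 = 1.129602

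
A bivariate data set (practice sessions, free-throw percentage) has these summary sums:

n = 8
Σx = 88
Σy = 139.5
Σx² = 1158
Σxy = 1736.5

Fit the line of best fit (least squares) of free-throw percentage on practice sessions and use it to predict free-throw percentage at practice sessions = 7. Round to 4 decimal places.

Sxx = Σx² − (Σx)²/n = 1158 − 968 = 190
Sxy = Σxy − (Σx)(Σy)/n = 1736.5 − 1534.5 = 202
b = Sxy/Sxx = 202/190 = 1.063158
a = ȳ − b·x̄ = 17.4375 − 1.063158·11 = 5.742763
ŷ(7) = a + b·7 = 5.742763 + 1.063158·7 = 13.184868

13.1849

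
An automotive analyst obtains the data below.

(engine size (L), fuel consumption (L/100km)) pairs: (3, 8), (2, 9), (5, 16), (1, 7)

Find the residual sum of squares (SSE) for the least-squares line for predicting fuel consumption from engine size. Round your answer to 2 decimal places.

8.74

n = 4, Σx = 11, Σy = 40, Σxy = 129, Σx² = 39, Σy² = 450
Sxx = Σx² − (Σx)²/n = 39 − 30.25 = 8.75
Sxy = Σxy − (Σx)(Σy)/n = 129 − 110 = 19
Syy = Σy² − (Σy)²/n = 450 − 400 = 50
b = Sxy/Sxx = 19/8.75 = 2.171429
SSE = Syy − b·Sxy = 50 − 2.171429·19 = 8.742857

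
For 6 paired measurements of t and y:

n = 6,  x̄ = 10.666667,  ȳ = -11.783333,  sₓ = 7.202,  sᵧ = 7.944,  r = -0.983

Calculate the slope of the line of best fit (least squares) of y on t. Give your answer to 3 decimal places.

-1.084

b = r · sᵧ/sₓ = -0.983 · 7.944/7.202 = -1.084275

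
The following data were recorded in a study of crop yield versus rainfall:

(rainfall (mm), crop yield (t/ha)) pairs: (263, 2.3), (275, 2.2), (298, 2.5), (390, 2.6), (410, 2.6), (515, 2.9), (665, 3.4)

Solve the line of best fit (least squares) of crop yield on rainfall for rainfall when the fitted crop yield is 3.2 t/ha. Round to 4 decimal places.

608.3951

n = 7, Σx = 2816, Σy = 18.5, Σxy = 7789.4, Σx² = 1261248
Sxx = Σx² − (Σx)²/n = 1261248 − 1132836.571429 = 128411.428571
Sxy = Σxy − (Σx)(Σy)/n = 7789.4 − 7442.285714 = 347.114286
b = Sxy/Sxx = 347.114286/128411.428571 = 0.002703
a = ȳ − b·x̄ = 2.642857 − 0.002703·402.285714 = 1.555422
Set a + b·x = 3.2: x = (3.2 − 1.555422) / 0.002703 = 608.395094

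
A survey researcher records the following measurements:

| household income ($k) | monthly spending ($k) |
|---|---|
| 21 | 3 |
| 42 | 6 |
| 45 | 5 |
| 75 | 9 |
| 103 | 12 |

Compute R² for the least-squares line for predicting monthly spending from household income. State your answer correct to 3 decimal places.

n = 5, Σx = 286, Σy = 35, Σxy = 2451, Σx² = 20464, Σy² = 295
Sxx = Σx² − (Σx)²/n = 20464 − 16359.2 = 4104.8
Sxy = Σxy − (Σx)(Σy)/n = 2451 − 2002 = 449
Syy = Σy² − (Σy)²/n = 295 − 245 = 50
R² = Sxy²/(Sxx·Syy) = (449)²/(4104.8·50) = 0.982270

0.982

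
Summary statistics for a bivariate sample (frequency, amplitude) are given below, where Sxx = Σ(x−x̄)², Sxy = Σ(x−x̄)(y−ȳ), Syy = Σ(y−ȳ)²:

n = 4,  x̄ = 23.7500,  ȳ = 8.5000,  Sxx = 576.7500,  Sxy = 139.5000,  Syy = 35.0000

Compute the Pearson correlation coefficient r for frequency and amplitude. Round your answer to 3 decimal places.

r = Sxy/√(Sxx·Syy) = 139.5/√(20186.25) = 139.5/142.078323 = 0.981853

0.982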